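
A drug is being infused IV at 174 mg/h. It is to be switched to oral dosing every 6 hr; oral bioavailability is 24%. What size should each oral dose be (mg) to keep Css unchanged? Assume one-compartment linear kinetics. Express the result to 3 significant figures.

4350 mg

To maintain the same Css, the systemic dosing rate must be unchanged: F·D/τ = infusion rate.
D = rate × τ / F = 174 × 6 / 0.24 = 4350 mg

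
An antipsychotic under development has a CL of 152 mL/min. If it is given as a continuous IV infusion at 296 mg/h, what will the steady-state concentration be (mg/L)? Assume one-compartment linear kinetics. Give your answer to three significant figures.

CL = 152 mL/min × 60/1000 = 9.120 L/h
Css = rate / CL = 296 / 9.120 = 32.46 mg/L

32.5 mg/L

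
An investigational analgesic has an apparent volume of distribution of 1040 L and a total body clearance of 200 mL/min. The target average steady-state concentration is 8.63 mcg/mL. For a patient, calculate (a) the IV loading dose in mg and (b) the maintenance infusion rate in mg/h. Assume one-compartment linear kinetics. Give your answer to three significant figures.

LD = Vd · C_target = 1040 × 8.63 = 8975 mg
CL = 200 mL/min × 60/1000 = 12.00 L/h
Maintenance: replace elimination → rate = CL × Css = 12.00 × 8.63 = 103.6 mg/h

(a) 8980 mg; (b) 104 mg/h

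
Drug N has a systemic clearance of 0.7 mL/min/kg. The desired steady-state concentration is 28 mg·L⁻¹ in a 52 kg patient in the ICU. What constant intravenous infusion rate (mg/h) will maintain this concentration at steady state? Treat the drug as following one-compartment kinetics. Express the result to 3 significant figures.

61.2 mg/h

CL = 0.7 mL/min/kg × 52 kg = 36.40 mL/min = 36.40 × 60/1000 = 2.184 L/h
Infusion rate = CL · Css = 2.184 L/h × 28 mg/L = 61.15 mg/h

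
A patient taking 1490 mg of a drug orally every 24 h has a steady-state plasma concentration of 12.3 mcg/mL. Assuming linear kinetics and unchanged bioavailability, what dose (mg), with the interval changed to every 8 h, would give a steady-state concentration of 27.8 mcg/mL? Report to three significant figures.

1120 mg

With linear kinetics, Css is proportional to dose rate (D/τ) at fixed clearance.
D₂ = D₁ × (Css,target / Css,current) × (τ₂/τ₁) = 1490 × (27.8/12.3) × (8/24) = 1123 mg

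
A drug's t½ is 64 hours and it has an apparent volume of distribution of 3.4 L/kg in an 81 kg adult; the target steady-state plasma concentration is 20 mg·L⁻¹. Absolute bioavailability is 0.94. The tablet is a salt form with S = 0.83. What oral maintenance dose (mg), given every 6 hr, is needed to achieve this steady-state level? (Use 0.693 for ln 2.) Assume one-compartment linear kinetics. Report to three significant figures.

Vd = 3.4 L/kg × 81 kg = 275.4 L
CL = ln 2 · Vd / t½ = 0.693 × 275.4 / 64 = 2.982 L/h
D = CL × Css × τ / F / S = 2.982 × 20 × 6 / 0.94 / 0.83 = 458.7 mg

459 mg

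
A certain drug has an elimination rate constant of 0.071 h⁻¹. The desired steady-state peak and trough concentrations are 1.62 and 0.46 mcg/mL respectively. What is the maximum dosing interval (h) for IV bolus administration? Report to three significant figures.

Between IV bolus doses, concentration decays as C = C₀·e^(−kτ), so C_peak/C_trough = e^(kτ).
τ_max = ln(C_peak/C_trough) / k = ln(1.62/0.46) / 0.07100 = 1.259 / 0.07100 = 17.73 h

17.7 h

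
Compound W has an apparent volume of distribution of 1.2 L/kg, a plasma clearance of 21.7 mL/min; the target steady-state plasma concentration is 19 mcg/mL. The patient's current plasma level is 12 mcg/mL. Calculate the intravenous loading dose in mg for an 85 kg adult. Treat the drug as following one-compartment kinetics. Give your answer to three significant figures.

Total Vd = 1.2 × 85 = 102.0 L
The loading dose fills Vd to the target concentration.
Concentration deficit ΔC = 19 − 12 = 7.000 mg/L
LD = Vd × ΔC = 102.0 × 7.000 = 714.0 mg

714 mg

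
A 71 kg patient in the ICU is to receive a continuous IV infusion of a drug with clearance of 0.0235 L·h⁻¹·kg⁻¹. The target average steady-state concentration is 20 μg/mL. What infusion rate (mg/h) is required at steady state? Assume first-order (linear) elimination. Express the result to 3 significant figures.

CL = 0.0235 L·h⁻¹·kg⁻¹ × 71 kg = 1.669 L/h
Rate = CL × Css = 1.669 × 20 = 33.38 mg/h

33.4 mg/h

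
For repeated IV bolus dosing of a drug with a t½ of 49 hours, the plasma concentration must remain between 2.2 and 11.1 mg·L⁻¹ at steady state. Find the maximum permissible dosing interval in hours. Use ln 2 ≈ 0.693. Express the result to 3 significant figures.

k = 0.693 / t½ = 0.693 / 49 = 0.01414 h⁻¹
Between IV bolus doses, concentration decays as C = C₀·e^(−kτ), so C_peak/C_trough = e^(kτ).
τ_max = ln(C_peak/C_trough) / k = ln(11.1/2.2) / 0.01414 = 1.618 / 0.01414 = 114.4 h

114 h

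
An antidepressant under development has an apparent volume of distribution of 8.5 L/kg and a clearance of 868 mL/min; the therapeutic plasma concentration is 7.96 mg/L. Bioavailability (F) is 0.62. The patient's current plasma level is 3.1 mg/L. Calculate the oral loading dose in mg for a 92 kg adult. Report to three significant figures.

6130 mg

Total Vd = 8.5 × 92 = 782.0 L
Concentration deficit ΔC = 7.96 − 3.1 = 4.860 mg/L
LD = Vd × ΔC / F = 782.0 × 4.860 / 0.62 = 6130 mg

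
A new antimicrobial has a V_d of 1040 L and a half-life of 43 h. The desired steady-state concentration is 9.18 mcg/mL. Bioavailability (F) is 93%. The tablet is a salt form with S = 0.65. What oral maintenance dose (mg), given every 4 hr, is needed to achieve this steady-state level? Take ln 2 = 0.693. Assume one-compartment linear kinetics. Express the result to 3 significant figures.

CL = ln 2 · Vd / t½ = 0.693 × 1040 / 43 = 16.76 L/h
D = CL × Css × τ / F / S = 16.76 × 9.18 × 4 / 0.93 / 0.65 = 1018 mg

1020 mg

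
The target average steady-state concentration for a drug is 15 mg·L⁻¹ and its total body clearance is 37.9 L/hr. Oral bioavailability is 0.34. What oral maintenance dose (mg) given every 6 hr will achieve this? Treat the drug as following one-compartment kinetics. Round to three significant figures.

10000 mg

D = CL × Css × τ / F = 37.90 × 15 × 6 / 0.34 = 10030 mg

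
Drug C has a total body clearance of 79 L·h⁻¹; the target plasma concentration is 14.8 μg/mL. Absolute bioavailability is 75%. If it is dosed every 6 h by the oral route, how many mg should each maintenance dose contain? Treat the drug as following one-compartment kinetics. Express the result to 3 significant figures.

9350 mg

D = CL × Css × τ / F = 79.00 × 14.8 × 6 / 0.75 = 9354 mg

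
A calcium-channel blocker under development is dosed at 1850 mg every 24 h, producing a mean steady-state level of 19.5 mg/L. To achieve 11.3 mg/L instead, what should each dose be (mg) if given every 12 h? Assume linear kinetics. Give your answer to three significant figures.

536 mg

For first-order elimination, Css ∝ F·D/(CL·τ); F and CL are unchanged, so Css ∝ D/τ.
D₂ = D₁ × (Css,target / Css,current) × (τ₂/τ₁) = 1850 × (11.3/19.5) × (12/24) = 536.0 mg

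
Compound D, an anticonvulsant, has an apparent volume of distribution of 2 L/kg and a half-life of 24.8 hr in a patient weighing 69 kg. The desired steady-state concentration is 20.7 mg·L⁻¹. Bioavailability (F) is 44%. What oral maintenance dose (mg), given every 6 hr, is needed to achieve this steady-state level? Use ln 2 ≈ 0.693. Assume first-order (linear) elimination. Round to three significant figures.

1090 mg

Total Vd = 2 × 69 = 138.0 L
CL = ln 2 · Vd / t½ = 0.693 × 138.0 / 24.8 = 3.856 L/h
D = CL × Css × τ / F = 3.856 × 20.7 × 6 / 0.44 = 1088 mg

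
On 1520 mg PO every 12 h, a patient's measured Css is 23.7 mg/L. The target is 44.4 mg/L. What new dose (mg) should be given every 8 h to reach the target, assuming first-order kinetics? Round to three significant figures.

1900 mg

For first-order elimination, Css ∝ F·D/(CL·τ); F and CL are unchanged, so Css ∝ D/τ.
D₂ = D₁ × (Css,target / Css,current) × (τ₂/τ₁) = 1520 × (44.4/23.7) × (8/12) = 1898 mg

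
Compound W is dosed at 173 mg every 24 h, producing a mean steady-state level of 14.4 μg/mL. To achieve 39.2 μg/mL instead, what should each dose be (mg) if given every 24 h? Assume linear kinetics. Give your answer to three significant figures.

With linear kinetics, Css is proportional to dose rate (D/τ) at fixed clearance.
D₂ = D₁ × (Css,target / Css,current) = 173 × 39.2/14.4 = 470.9 mg

471 mg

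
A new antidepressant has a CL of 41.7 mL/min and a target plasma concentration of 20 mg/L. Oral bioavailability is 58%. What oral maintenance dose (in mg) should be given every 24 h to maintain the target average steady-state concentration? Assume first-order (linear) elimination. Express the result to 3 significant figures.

Convert clearance: 41.7 mL/min × 60 min/h ÷ 1000 mL/L = 2.502 L/h
At steady state, dose per interval replaces the amount cleared in that interval: F·D/τ = CL·Css.
D = CL × Css × τ / F = 2.502 × 20 × 24 / 0.58 = 2071 mg

2070 mg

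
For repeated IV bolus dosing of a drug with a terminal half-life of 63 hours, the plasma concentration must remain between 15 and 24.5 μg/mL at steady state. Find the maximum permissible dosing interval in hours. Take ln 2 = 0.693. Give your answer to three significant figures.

44.6 h

k = 0.693 / t½ = 0.693 / 63 = 0.01100 h⁻¹
Between IV bolus doses, concentration decays as C = C₀·e^(−kτ), so C_peak/C_trough = e^(kτ).
τ_max = ln(C_peak/C_trough) / k = ln(24.5/15) / 0.01100 = 0.4906 / 0.01100 = 44.60 h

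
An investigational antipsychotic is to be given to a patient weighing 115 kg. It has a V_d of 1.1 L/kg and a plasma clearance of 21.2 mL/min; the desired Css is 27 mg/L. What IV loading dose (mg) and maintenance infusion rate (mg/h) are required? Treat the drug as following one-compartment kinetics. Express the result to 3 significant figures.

Vd(total) = 115 kg × 1.1 L/kg = 126.5 L
Loading dose = Vd × C = 126.5 × 27 = 3416 mg
CL = 21.2 mL/min × 60/1000 = 1.272 L/h
Maintenance: replace elimination → rate = CL × Css = 1.272 × 27 = 34.34 mg/h

(a) 3420 mg; (b) 34.3 mg/h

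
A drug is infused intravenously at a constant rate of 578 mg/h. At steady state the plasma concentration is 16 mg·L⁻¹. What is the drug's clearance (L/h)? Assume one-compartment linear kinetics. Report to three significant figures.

36.1 L/h

At steady state, infusion rate = CL × Css, so CL = rate / Css.
CL = 578 / 16 = 36.13 L/h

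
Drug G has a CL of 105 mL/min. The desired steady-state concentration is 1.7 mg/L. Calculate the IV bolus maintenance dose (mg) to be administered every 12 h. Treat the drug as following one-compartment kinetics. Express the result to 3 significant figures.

CL = 105 mL/min = 105 × 0.06 = 6.300 L/h
D = CL × Css × τ = 6.300 × 1.7 × 12 = 128.5 mg

129 mg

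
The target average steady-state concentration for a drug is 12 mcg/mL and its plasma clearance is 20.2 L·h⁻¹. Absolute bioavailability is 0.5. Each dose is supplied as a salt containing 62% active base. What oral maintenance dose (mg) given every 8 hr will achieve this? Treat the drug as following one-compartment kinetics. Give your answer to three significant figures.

D = CL × Css × τ / F / S = 20.20 × 12 × 8 / 0.5 / 0.62 = 6255 mg

6260 mg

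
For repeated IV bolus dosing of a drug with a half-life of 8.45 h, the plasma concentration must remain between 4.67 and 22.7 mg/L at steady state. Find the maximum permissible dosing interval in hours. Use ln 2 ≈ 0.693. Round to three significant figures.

19.3 h

k = 0.693 / t½ = 0.693 / 8.45 = 0.08201 h⁻¹
Between IV bolus doses, concentration decays as C = C₀·e^(−kτ), so C_peak/C_trough = e^(kτ).
τ_max = ln(C_peak/C_trough) / k = ln(22.7/4.67) / 0.08201 = 1.581 / 0.08201 = 19.28 h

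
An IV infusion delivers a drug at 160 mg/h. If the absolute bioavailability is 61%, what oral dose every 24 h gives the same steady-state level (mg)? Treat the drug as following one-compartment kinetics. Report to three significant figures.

To maintain the same Css, the systemic dosing rate must be unchanged: F·D/τ = infusion rate.
D = rate × τ / F = 160 × 24 / 0.61 = 6295 mg

6300 mg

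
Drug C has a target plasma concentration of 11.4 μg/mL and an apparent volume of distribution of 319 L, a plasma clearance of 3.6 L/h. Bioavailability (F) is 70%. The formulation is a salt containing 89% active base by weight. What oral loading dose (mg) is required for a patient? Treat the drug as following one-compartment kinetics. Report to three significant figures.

The loading dose fills Vd to the target concentration.
LD = Vd × C / F / S = 319.0 × 11.40 / 0.7 / 0.89 = 5837 mg

5840 mg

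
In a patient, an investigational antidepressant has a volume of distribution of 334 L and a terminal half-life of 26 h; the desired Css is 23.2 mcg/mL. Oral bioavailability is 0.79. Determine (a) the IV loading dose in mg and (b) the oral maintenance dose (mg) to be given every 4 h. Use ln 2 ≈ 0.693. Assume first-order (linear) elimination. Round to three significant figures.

(a) 7750 mg; (b) 1050 mg

LD = Vd × C = 334.0 × 23.2 = 7749 mg
CL = 0.693 × Vd / t½ = 0.693 × 334.0 / 26 = 8.902 L/h
D = CL × Css × τ / F = 8.902 × 23.2 × 4 / 0.79 = 1046 mg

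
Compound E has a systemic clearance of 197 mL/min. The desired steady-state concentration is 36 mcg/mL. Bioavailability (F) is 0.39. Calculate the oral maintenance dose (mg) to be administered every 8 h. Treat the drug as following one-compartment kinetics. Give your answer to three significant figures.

CL = 197 mL/min = 197 × 0.06 = 11.82 L/h
D = CL × Css × τ / F = 11.82 × 36 × 8 / 0.39 = 8729 mg

8730 mg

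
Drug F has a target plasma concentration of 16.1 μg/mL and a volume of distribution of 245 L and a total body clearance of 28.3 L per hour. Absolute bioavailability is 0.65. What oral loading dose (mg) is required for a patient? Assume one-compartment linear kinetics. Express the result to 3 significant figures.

LD = Vd × C / F = 245.0 × 16.10 / 0.65 = 6068 mg

6070 mg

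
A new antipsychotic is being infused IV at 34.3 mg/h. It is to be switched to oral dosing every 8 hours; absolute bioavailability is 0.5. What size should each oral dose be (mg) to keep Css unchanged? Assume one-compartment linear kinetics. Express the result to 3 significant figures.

To maintain the same Css, the systemic dosing rate must be unchanged: F·D/τ = infusion rate.
D = rate × τ / F = 34.3 × 8 / 0.5 = 548.8 mg

549 mg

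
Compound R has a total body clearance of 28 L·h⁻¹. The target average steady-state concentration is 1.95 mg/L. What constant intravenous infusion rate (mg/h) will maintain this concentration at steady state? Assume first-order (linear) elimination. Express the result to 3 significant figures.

At steady state, infusion rate equals elimination rate: rate in = CL × Css.
Rate = CL × Css = 28.00 × 1.95 = 54.60 mg/h

54.6 mg/h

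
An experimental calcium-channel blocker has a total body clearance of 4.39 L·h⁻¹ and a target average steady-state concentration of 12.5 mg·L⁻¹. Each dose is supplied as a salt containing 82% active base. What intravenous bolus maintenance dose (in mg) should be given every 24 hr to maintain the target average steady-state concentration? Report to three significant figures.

1610 mg

D = CL × Css × τ / S = 4.390 × 12.5 × 24 / 0.82 = 1606 mg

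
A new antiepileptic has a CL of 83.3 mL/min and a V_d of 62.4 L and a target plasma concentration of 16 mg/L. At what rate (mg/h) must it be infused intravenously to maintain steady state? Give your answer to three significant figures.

Convert clearance: 83.3 mL/min × 60 min/h ÷ 1000 mL/L = 4.998 L/h
At steady state, infusion rate equals elimination rate: rate in = CL × Css.
R₀ = 4.998 × 16 = 79.97 mg/h

80.0 mg/h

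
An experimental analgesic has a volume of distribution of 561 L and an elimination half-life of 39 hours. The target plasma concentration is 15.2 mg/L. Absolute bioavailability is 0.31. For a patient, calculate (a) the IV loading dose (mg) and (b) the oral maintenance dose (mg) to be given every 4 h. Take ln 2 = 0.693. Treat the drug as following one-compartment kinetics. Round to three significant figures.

LD = Vd × C = 561.0 × 15.2 = 8527 mg
CL = 0.693 × Vd / t½ = 0.693 × 561.0 / 39 = 9.969 L/h
D = CL × Css × τ / F = 9.969 × 15.2 × 4 / 0.31 = 1955 mg

(a) 8530 mg; (b) 1960 mg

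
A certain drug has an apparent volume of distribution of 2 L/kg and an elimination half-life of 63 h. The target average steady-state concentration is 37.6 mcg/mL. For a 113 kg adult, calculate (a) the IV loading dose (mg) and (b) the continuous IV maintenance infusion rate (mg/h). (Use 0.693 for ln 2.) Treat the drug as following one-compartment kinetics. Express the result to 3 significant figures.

(a) 8500 mg; (b) 93.5 mg/h

Total Vd = 2 × 113 = 226.0 L
LD = Vd × C = 226.0 × 37.6 = 8498 mg
CL = 0.693 × Vd / t½ = 0.693 × 226.0 / 63 = 2.486 L/h
Infusion rate = CL × Css = 2.486 × 37.6 = 93.47 mg/h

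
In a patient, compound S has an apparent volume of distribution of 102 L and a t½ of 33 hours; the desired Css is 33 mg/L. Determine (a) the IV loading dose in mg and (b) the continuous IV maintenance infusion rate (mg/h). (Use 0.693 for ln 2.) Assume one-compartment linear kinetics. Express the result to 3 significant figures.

(a) 3370 mg; (b) 70.7 mg/h

LD = Vd × C = 102.0 × 33 = 3366 mg
CL = 0.693 × Vd / t½ = 0.693 × 102.0 / 33 = 2.142 L/h
Infusion rate = CL × Css = 2.142 × 33 = 70.69 mg/h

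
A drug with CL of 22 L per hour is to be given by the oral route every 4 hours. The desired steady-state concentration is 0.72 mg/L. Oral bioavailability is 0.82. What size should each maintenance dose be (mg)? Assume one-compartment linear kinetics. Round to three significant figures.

At steady state, dose per interval replaces the amount cleared in that interval: F·D/τ = CL·Css.
D = CL × Css × τ / F = 22.00 × 0.72 × 4 / 0.82 = 77.27 mg

77.3 mg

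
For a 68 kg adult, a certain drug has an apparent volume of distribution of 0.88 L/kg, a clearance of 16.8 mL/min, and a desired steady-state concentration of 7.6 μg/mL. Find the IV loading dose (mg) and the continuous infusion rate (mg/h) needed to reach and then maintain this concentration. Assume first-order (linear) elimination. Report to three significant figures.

Vd = 0.88 L/kg × 68 kg = 59.84 L
Loading: fill Vd to C_target → 59.84 L × 7.6 mg/L = 454.8 mg
CL = 16.8 mL/min × 60/1000 = 1.008 L/h
Infusion rate = 1.008 L/h × 7.6 mg/L = 7.661 mg/h

(a) 455 mg; (b) 7.66 mg/h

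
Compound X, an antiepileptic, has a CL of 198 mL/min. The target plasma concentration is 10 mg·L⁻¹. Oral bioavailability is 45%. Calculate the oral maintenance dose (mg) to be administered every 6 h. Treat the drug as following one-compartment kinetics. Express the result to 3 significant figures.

CL = 198 mL/min = 198 × 0.06 = 11.88 L/h
At steady state, dose per interval replaces the amount cleared in that interval: F·D/τ = CL·Css.
D = CL × Css × τ / F = 11.88 × 10 × 6 / 0.45 = 1584 mg

1580 mg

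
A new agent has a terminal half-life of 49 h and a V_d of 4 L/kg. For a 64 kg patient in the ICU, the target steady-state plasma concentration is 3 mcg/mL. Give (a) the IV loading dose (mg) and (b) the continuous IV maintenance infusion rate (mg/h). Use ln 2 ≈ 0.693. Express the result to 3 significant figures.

(a) 768 mg; (b) 10.9 mg/h

Total Vd = 4 × 64 = 256.0 L
LD = Vd × C = 256.0 × 3 = 768.0 mg
CL = 0.693 × Vd / t½ = 0.693 × 256.0 / 49 = 3.621 L/h
Infusion rate = CL × Css = 3.621 × 3 = 10.86 mg/h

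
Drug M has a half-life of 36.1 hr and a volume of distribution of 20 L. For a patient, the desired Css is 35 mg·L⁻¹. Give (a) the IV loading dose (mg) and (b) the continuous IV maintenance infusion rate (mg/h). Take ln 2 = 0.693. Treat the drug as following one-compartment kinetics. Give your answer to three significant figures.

LD = Vd × C = 20.00 × 35 = 700.0 mg
CL = 0.693 × Vd / t½ = 0.693 × 20.00 / 36.1 = 0.3839 L/h
Infusion rate = CL × Css = 0.3839 × 35 = 13.44 mg/h

(a) 700 mg; (b) 13.4 mg/h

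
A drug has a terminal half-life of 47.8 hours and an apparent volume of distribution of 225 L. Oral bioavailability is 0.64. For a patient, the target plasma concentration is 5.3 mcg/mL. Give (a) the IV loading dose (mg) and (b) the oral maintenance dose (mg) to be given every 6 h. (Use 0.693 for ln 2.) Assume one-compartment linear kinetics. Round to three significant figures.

LD = Vd × C = 225.0 × 5.3 = 1193 mg
CL = 0.693 × Vd / t½ = 0.693 × 225.0 / 47.8 = 3.262 L/h
D = CL × Css × τ / F = 3.262 × 5.3 × 6 / 0.64 = 162.1 mg

(a) 1190 mg; (b) 162 mg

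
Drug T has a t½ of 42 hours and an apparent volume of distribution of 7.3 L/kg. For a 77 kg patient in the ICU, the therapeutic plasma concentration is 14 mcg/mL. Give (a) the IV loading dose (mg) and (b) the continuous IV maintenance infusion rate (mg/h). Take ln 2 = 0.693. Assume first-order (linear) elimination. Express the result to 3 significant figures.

Vd(total) = 77 kg × 7.3 L/kg = 562.1 L
LD = Vd × C = 562.1 × 14 = 7869 mg
CL = 0.693 × Vd / t½ = 0.693 × 562.1 / 42 = 9.275 L/h
Infusion rate = CL × Css = 9.275 × 14 = 129.9 mg/h

(a) 7870 mg; (b) 130 mg/h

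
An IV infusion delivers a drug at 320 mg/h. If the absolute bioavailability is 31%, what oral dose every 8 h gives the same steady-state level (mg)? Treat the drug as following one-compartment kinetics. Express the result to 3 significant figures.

To maintain the same Css, the systemic dosing rate must be unchanged: F·D/τ = infusion rate.
D = rate × τ / F = 320 × 8 / 0.31 = 8258 mg

8260 mg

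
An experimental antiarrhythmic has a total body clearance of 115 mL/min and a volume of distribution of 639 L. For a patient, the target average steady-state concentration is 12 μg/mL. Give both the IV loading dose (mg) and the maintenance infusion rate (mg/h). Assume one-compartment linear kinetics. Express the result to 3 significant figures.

Loading: fill Vd to C_target → 639.0 L × 12 mg/L = 7668 mg
Convert clearance: 115 mL/min × 60 min/h ÷ 1000 mL/L = 6.900 L/h
Maintenance: replace elimination → rate = CL × Css = 6.900 × 12 = 82.80 mg/h

(a) 7670 mg; (b) 82.8 mg/h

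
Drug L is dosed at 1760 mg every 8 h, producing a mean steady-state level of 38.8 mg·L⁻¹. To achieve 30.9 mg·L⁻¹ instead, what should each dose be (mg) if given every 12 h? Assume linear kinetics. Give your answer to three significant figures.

2100 mg

For first-order elimination, Css ∝ F·D/(CL·τ); F and CL are unchanged, so Css ∝ D/τ.
D₂ = D₁ × (Css,target / Css,current) × (τ₂/τ₁) = 1760 × (30.9/38.8) × (12/8) = 2102 mg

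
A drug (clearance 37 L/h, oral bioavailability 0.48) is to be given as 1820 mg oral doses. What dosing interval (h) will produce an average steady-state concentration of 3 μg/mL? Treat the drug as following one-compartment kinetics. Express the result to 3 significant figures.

F·D/τ = CL·Css → τ = F·D / (CL·Css).
τ = 0.48 × 1820 / (37 × 3) = 7.870 h

7.87 h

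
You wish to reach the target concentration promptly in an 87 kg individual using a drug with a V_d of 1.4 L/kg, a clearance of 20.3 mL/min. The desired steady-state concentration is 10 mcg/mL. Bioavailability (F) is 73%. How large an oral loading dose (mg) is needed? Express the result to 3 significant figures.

Vd = 1.4 L/kg × 87 kg = 121.8 L
LD = Vd × C / F = 121.8 × 10.00 / 0.73 = 1668 mg

1670 mg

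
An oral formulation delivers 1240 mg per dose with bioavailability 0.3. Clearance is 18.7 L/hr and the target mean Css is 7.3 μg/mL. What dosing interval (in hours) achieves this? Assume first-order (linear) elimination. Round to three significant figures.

F·D/τ = CL·Css → τ = F·D / (CL·Css).
τ = 0.3 × 1240 / (18.7 × 7.3) = 2.725 h

2.73 h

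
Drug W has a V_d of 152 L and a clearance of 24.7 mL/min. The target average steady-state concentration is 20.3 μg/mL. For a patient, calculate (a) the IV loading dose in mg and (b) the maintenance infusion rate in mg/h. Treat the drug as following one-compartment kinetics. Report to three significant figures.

LD = Vd · C_target = 152.0 × 20.3 = 3086 mg
CL = 24.7 mL/min × 60/1000 = 1.482 L/h
Infusion rate = 1.482 L/h × 20.3 mg/L = 30.08 mg/h

(a) 3090 mg; (b) 30.1 mg/h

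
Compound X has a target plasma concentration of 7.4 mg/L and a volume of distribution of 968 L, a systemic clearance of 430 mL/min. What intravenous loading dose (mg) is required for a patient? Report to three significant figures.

LD = Vd × C = 968.0 × 7.400 = 7163 mg

7160 mg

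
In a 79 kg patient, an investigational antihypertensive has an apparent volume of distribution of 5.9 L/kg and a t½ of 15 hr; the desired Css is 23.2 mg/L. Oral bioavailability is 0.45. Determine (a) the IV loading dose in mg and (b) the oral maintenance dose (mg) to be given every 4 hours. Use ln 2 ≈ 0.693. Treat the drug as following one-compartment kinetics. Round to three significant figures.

Vd = 5.9 L/kg × 79 kg = 466.1 L
LD = Vd × C = 466.1 × 23.2 = 10810 mg
CL = 0.693 × Vd / t½ = 0.693 × 466.1 / 15 = 21.53 L/h
D = CL × Css × τ / F = 21.53 × 23.2 × 4 / 0.45 = 4440 mg

(a) 10800 mg; (b) 4440 mg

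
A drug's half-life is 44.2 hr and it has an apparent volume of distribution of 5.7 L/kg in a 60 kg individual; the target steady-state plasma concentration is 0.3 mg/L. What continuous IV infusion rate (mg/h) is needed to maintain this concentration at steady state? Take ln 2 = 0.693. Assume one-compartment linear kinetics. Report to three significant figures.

1.61 mg/h

Vd = 5.7 L/kg × 60 kg = 342.0 L
k = 0.693/44.2 = 0.01568 h⁻¹, so CL = k·Vd = 0.01568 × 342.0 = 5.363 L/h
Infusion rate = CL × Css = 5.363 × 0.3 = 1.609 mg/h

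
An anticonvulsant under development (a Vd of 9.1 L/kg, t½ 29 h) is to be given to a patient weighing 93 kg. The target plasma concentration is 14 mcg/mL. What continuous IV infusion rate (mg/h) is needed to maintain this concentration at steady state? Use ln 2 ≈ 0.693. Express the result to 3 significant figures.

283 mg/h

Vd = 9.1 L/kg × 93 kg = 846.3 L
k = 0.693/29 = 0.02390 h⁻¹, so CL = k·Vd = 0.02390 × 846.3 = 20.23 L/h
Infusion rate = CL × Css = 20.23 × 14 = 283.2 mg/h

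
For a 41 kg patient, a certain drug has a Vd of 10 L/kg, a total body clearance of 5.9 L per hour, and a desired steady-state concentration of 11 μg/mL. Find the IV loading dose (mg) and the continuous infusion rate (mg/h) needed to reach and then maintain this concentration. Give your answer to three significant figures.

Total Vd = 10 × 41 = 410.0 L
Loading dose = Vd × C = 410.0 × 11 = 4510 mg
Maintenance: replace elimination → rate = CL × Css = 5.900 × 11 = 64.90 mg/h

(a) 4510 mg; (b) 64.9 mg/h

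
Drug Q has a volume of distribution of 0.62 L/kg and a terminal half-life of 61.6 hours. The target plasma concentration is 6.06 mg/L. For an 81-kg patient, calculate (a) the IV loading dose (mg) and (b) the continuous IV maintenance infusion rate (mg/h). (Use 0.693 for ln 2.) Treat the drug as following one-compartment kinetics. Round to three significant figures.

(a) 304 mg; (b) 3.42 mg/h

Vd(total) = 81 kg × 0.62 L/kg = 50.22 L
LD = Vd × C = 50.22 × 6.06 = 304.3 mg
CL = 0.693 × Vd / t½ = 0.693 × 50.22 / 61.6 = 0.5650 L/h
Infusion rate = CL × Css = 0.5650 × 6.06 = 3.424 mg/h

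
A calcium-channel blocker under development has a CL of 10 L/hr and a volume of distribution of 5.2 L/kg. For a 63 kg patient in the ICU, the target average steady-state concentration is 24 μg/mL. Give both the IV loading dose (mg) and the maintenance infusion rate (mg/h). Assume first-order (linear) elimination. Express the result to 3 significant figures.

Vd = 5.2 L/kg × 63 kg = 327.6 L
Loading dose = Vd × C = 327.6 × 24 = 7862 mg
Maintenance: replace elimination → rate = CL × Css = 10.00 × 24 = 240.0 mg/h

(a) 7860 mg; (b) 240 mg/h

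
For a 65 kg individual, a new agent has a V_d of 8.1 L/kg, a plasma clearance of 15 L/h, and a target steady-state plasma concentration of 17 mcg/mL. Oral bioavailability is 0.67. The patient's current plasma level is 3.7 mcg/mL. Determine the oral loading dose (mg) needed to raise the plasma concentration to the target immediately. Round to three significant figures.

Total Vd = 8.1 × 65 = 526.5 L
The loading dose fills Vd to the target concentration.
Concentration deficit ΔC = 17 − 3.7 = 13.30 mg/L
LD = Vd × ΔC / F = 526.5 × 13.30 / 0.67 = 10450 mg

10500 mg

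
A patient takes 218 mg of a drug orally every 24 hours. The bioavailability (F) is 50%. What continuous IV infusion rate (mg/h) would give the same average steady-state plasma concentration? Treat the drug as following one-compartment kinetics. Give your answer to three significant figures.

4.54 mg/h

Equivalent systemic input: infusion rate = F·D/τ.
Rate = 0.5 × 218 / 24 = 4.542 mg/h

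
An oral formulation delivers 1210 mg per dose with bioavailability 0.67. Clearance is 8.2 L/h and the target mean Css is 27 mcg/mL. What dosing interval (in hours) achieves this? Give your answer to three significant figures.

F·D/τ = CL·Css → τ = F·D / (CL·Css).
τ = 0.67 × 1210 / (8.2 × 27) = 3.662 h

3.66 h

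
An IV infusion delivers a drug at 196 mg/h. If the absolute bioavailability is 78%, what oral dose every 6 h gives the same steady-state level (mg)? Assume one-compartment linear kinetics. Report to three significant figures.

To maintain the same Css, the systemic dosing rate must be unchanged: F·D/τ = infusion rate.
D = rate × τ / F = 196 × 6 / 0.78 = 1508 mg

1510 mg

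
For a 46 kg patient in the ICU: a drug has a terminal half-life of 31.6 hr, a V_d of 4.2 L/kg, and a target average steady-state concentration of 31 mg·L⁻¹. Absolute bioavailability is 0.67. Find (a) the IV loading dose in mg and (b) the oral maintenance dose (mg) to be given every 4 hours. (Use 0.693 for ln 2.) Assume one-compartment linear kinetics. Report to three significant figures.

Vd(total) = 46 kg × 4.2 L/kg = 193.2 L
LD = Vd × C = 193.2 × 31 = 5989 mg
CL = 0.693 × Vd / t½ = 0.693 × 193.2 / 31.6 = 4.237 L/h
D = CL × Css × τ / F = 4.237 × 31 × 4 / 0.67 = 784.2 mg

(a) 5990 mg; (b) 784 mg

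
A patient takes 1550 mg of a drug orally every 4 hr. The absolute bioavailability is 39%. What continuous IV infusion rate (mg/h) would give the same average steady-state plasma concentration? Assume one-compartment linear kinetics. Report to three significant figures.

151 mg/h

Equivalent systemic input: infusion rate = F·D/τ.
Rate = 0.39 × 1550 / 4 = 151.1 mg/h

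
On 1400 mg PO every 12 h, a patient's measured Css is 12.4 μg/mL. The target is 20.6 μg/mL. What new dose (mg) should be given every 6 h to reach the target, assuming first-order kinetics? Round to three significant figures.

1160 mg

With linear kinetics, Css is proportional to dose rate (D/τ) at fixed clearance.
D₂ = D₁ × (Css,target / Css,current) × (τ₂/τ₁) = 1400 × (20.6/12.4) × (6/12) = 1163 mg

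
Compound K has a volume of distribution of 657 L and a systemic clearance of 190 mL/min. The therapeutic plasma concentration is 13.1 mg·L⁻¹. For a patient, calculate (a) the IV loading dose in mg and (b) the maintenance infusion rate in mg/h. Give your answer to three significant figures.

Loading dose = Vd × C = 657.0 × 13.1 = 8607 mg
CL = 190 mL/min = 190 × 0.06 = 11.40 L/h
Infusion rate = 11.40 L/h × 13.1 mg/L = 149.3 mg/h

(a) 8610 mg; (b) 149 mg/h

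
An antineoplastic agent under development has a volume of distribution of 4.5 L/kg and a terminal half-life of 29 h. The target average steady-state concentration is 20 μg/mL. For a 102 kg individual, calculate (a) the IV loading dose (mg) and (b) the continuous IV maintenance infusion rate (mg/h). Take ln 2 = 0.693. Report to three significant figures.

Total Vd = 4.5 × 102 = 459.0 L
LD = Vd × C = 459.0 × 20 = 9180 mg
CL = 0.693 × Vd / t½ = 0.693 × 459.0 / 29 = 10.97 L/h
Infusion rate = CL × Css = 10.97 × 20 = 219.4 mg/h

(a) 9180 mg; (b) 219 mg/h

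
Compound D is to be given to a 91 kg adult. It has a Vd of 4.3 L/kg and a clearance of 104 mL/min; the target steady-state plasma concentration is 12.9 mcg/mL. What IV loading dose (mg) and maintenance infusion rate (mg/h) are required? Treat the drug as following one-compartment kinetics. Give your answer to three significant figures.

(a) 5050 mg; (b) 80.5 mg/h

Total Vd = 4.3 × 91 = 391.3 L
Loading: fill Vd to C_target → 391.3 L × 12.9 mg/L = 5048 mg
CL = 104 mL/min × 60/1000 = 6.240 L/h
Infusion rate = 6.240 L/h × 12.9 mg/L = 80.50 mg/h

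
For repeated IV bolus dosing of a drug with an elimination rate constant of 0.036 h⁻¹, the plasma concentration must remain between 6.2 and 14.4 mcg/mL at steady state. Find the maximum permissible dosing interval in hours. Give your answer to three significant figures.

Between IV bolus doses, concentration decays as C = C₀·e^(−kτ), so C_peak/C_trough = e^(kτ).
τ_max = ln(C_peak/C_trough) / k = ln(14.4/6.2) / 0.03600 = 0.8427 / 0.03600 = 23.41 h

23.4 h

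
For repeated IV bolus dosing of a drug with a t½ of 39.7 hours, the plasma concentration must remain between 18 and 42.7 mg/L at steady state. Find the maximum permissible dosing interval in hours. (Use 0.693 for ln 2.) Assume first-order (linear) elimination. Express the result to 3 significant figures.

k = 0.693 / t½ = 0.693 / 39.7 = 0.01746 h⁻¹
Between IV bolus doses, concentration decays as C = C₀·e^(−kτ), so C_peak/C_trough = e^(kτ).
τ_max = ln(C_peak/C_trough) / k = ln(42.7/18) / 0.01746 = 0.8638 / 0.01746 = 49.47 h

49.5 h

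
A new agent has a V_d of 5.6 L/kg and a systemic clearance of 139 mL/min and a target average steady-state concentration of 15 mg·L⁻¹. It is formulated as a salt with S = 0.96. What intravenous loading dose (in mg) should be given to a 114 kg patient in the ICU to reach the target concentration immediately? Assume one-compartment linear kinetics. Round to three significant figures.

9980 mg

Vd(total) = 114 kg × 5.6 L/kg = 638.4 L
The loading dose fills Vd to the target concentration; clearance is irrelevant here.
LD = Vd × C / S = 638.4 × 15.00 / 0.96 = 9975 mg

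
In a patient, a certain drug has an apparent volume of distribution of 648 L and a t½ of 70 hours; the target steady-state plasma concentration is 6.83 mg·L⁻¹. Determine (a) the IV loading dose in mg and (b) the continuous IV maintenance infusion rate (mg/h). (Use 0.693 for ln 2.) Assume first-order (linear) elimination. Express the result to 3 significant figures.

LD = Vd × C = 648.0 × 6.83 = 4426 mg
CL = 0.693 × Vd / t½ = 0.693 × 648.0 / 70 = 6.415 L/h
Infusion rate = CL × Css = 6.415 × 6.83 = 43.81 mg/h

(a) 4430 mg; (b) 43.8 mg/h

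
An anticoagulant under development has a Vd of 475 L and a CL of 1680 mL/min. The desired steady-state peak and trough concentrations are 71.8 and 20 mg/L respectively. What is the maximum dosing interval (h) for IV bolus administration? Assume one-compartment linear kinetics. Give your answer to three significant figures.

CL = 1680 mL/min = 1680 × 0.06 = 100.8 L/h
k = CL / Vd = 100.8 / 475.0 = 0.2122 h⁻¹
Between IV bolus doses, concentration decays as C = C₀·e^(−kτ), so C_peak/C_trough = e^(kτ).
τ_max = ln(C_peak/C_trough) / k = ln(71.8/20) / 0.2122 = 1.278 / 0.2122 = 6.023 h

6.02 h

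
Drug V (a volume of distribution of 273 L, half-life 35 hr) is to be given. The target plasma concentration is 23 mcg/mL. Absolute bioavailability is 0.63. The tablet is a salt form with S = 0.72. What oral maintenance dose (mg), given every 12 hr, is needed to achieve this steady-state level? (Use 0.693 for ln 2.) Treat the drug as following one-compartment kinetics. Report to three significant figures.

CL = ln 2 · Vd / t½ = 0.693 × 273.0 / 35 = 5.405 L/h
D = CL × Css × τ / F / S = 5.405 × 23 × 12 / 0.63 / 0.72 = 3289 mg

3290 mg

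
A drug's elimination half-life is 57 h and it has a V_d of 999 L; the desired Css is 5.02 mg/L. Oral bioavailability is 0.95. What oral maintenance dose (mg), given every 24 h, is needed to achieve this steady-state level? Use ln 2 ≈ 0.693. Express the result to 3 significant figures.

1540 mg

CL = 0.693 × Vd / t½ = 0.693 × 999.0 / 57 = 12.15 L/h
D = CL × Css × τ / F = 12.15 × 5.02 × 24 / 0.95 = 1541 mg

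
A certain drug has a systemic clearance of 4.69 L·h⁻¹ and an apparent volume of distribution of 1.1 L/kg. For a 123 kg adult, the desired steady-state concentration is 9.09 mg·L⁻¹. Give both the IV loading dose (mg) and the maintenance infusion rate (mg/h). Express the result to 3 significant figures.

(a) 1230 mg; (b) 42.6 mg/h

Total Vd = 1.1 × 123 = 135.3 L
Loading dose = Vd × C = 135.3 × 9.09 = 1230 mg
Maintenance infusion rate = CL × Css = 4.690 × 9.09 = 42.63 mg/h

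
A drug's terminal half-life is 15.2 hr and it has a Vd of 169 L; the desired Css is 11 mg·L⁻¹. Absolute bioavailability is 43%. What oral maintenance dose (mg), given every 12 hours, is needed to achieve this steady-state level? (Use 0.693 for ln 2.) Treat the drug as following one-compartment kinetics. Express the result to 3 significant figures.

CL = ln 2 · Vd / t½ = 0.693 × 169.0 / 15.2 = 7.705 L/h
D = CL × Css × τ / F = 7.705 × 11 × 12 / 0.43 = 2365 mg

2370 mg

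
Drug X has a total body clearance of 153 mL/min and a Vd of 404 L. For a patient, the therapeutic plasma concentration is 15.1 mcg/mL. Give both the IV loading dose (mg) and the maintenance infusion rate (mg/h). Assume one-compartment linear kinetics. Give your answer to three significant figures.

LD = Vd · C_target = 404.0 × 15.1 = 6100 mg
CL = 153 mL/min = 153 × 0.06 = 9.180 L/h
Maintenance: replace elimination → rate = CL × Css = 9.180 × 15.1 = 138.6 mg/h

(a) 6100 mg; (b) 139 mg/h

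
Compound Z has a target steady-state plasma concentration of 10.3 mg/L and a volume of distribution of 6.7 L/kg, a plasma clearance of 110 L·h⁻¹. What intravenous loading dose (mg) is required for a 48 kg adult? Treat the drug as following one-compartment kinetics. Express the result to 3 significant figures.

3310 mg

Vd(total) = 48 kg × 6.7 L/kg = 321.6 L
LD = Vd × C = 321.6 × 10.30 = 3312 mg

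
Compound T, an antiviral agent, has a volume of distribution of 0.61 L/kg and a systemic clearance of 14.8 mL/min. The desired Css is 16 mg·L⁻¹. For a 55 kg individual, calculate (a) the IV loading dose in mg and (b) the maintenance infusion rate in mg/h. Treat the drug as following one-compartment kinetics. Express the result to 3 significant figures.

Total Vd = 0.61 × 55 = 33.55 L
LD = Vd · C_target = 33.55 × 16 = 536.8 mg
CL = 14.8 mL/min × 60/1000 = 0.8880 L/h
Maintenance: replace elimination → rate = CL × Css = 0.8880 × 16 = 14.21 mg/h

(a) 537 mg; (b) 14.2 mg/h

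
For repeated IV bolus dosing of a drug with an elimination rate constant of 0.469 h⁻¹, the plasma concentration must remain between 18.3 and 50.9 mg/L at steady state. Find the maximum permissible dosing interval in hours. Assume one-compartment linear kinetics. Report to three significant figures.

Between IV bolus doses, concentration decays as C = C₀·e^(−kτ), so C_peak/C_trough = e^(kτ).
τ_max = ln(C_peak/C_trough) / k = ln(50.9/18.3) / 0.4690 = 1.023 / 0.4690 = 2.181 h

2.18 h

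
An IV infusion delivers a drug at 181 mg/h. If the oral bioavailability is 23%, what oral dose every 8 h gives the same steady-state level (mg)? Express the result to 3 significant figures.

To maintain the same Css, the systemic dosing rate must be unchanged: F·D/τ = infusion rate.
D = rate × τ / F = 181 × 8 / 0.23 = 6296 mg

6300 mg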